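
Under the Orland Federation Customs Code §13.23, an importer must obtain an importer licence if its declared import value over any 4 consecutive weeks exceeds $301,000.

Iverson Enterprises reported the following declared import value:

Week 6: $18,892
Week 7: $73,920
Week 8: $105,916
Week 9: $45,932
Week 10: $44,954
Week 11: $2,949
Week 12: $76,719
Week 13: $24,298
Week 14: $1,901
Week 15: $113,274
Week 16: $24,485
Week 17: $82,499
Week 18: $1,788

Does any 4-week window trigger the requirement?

No

Week 6–Week 9: $18,892 + $73,920 + $105,916 + $45,932 = $244,660 (under)
Week 7–Week 10: $73,920 + $105,916 + $45,932 + $44,954 = $270,722 (under)
Week 8–Week 11: $105,916 + $45,932 + $44,954 + $2,949 = $199,751 (under)
Week 9–Week 12: $45,932 + $44,954 + $2,949 + $76,719 = $170,554 (under)
Week 10–Week 13: $44,954 + $2,949 + $76,719 + $24,298 = $148,920 (under)
Week 11–Week 14: $2,949 + $76,719 + $24,298 + $1,901 = $105,867 (under)
Week 12–Week 15: $76,719 + $24,298 + $1,901 + $113,274 = $216,192 (under)
Week 13–Week 16: $24,298 + $1,901 + $113,274 + $24,485 = $163,958 (under)
Week 14–Week 17: $1,901 + $113,274 + $24,485 + $82,499 = $222,159 (under)
Week 15–Week 18: $113,274 + $24,485 + $82,499 + $1,788 = $222,046 (under)
No window exceeds $301,000.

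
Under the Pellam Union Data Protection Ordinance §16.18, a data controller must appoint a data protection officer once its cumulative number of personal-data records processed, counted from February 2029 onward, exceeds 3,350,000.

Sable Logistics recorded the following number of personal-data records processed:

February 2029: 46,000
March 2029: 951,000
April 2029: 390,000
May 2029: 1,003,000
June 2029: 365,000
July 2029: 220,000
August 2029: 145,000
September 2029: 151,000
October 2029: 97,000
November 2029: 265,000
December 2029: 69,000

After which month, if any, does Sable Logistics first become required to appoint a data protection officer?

Through February 2029: 46,000
Through March 2029: 997,000
Through April 2029: 1,387,000
Through May 2029: 2,390,000
Through June 2029: 2,755,000
Through July 2029: 2,975,000
Through August 2029: 3,120,000
Through September 2029: 3,271,000
Through October 2029: 3,368,000 ← exceeds threshold

October 2029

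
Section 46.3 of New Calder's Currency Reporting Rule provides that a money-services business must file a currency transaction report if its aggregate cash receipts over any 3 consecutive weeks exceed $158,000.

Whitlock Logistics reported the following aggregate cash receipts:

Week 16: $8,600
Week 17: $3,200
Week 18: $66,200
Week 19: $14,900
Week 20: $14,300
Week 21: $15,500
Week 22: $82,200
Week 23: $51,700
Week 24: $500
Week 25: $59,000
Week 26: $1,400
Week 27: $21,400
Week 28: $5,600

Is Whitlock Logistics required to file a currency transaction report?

Week 16–Week 18: $8,600 + $3,200 + $66,200 = $78,000 (under)
Week 17–Week 19: $3,200 + $66,200 + $14,900 = $84,300 (under)
Week 18–Week 20: $66,200 + $14,900 + $14,300 = $95,400 (under)
Week 19–Week 21: $14,900 + $14,300 + $15,500 = $44,700 (under)
Week 20–Week 22: $14,300 + $15,500 + $82,200 = $112,000 (under)
Week 21–Week 23: $15,500 + $82,200 + $51,700 = $149,400 (under)
Week 22–Week 24: $82,200 + $51,700 + $500 = $134,400 (under)
Week 23–Week 25: $51,700 + $500 + $59,000 = $111,200 (under)
Week 24–Week 26: $500 + $59,000 + $1,400 = $60,900 (under)
Week 25–Week 27: $59,000 + $1,400 + $21,400 = $81,800 (under)
Week 26–Week 28: $1,400 + $21,400 + $5,600 = $28,400 (under)
No window exceeds $158,000.

No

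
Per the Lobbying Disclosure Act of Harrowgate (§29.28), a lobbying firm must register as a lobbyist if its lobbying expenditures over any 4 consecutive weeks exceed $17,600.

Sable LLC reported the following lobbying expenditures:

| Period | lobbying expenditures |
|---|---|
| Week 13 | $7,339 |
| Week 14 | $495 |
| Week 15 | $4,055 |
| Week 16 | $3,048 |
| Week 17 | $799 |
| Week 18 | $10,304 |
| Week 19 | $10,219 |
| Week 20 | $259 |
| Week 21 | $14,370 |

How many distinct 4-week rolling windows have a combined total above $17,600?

4

Week 13–Week 16: $7,339 + $495 + $4,055 + $3,048 = $14,937 (under)
Week 14–Week 17: $495 + $4,055 + $3,048 + $799 = $8,397 (under)
Week 15–Week 18: $4,055 + $3,048 + $799 + $10,304 = $18,206 (over)
Week 16–Week 19: $3,048 + $799 + $10,304 + $10,219 = $24,370 (over)
Week 17–Week 20: $799 + $10,304 + $10,219 + $259 = $21,581 (over)
Week 18–Week 21: $10,304 + $10,219 + $259 + $14,370 = $35,152 (over)
4 windows exceed the threshold.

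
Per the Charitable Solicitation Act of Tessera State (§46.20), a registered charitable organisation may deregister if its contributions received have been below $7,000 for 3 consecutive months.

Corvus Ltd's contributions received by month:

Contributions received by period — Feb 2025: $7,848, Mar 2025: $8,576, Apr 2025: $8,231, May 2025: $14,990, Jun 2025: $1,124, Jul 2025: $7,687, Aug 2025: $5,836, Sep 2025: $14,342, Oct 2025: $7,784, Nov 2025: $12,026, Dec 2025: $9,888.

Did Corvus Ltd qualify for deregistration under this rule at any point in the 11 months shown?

Months below $7,000: Jun 2025, Aug 2025.
Longest run of consecutive months below the threshold: 1.
1 < 3, so Corvus Ltd never became eligible.

No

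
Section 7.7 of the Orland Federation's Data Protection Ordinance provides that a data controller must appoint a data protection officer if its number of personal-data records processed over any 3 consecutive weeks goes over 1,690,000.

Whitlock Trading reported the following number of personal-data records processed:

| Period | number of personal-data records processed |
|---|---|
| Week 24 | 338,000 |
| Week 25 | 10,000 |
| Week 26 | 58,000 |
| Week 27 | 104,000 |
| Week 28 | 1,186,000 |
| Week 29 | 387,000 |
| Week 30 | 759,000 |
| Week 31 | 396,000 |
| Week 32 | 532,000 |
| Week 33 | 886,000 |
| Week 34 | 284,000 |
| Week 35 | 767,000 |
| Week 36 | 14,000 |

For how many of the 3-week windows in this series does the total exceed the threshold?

Week 24–Week 26: 338,000 + 10,000 + 58,000 = 406,000 (under)
Week 25–Week 27: 10,000 + 58,000 + 104,000 = 172,000 (under)
Week 26–Week 28: 58,000 + 104,000 + 1,186,000 = 1,348,000 (under)
Week 27–Week 29: 104,000 + 1,186,000 + 387,000 = 1,677,000 (under)
Week 28–Week 30: 1,186,000 + 387,000 + 759,000 = 2,332,000 (over)
Week 29–Week 31: 387,000 + 759,000 + 396,000 = 1,542,000 (under)
Week 30–Week 32: 759,000 + 396,000 + 532,000 = 1,687,000 (under)
Week 31–Week 33: 396,000 + 532,000 + 886,000 = 1,814,000 (over)
Week 32–Week 34: 532,000 + 886,000 + 284,000 = 1,702,000 (over)
Week 33–Week 35: 886,000 + 284,000 + 767,000 = 1,937,000 (over)
Week 34–Week 36: 284,000 + 767,000 + 14,000 = 1,065,000 (under)
4 windows exceed the threshold.

4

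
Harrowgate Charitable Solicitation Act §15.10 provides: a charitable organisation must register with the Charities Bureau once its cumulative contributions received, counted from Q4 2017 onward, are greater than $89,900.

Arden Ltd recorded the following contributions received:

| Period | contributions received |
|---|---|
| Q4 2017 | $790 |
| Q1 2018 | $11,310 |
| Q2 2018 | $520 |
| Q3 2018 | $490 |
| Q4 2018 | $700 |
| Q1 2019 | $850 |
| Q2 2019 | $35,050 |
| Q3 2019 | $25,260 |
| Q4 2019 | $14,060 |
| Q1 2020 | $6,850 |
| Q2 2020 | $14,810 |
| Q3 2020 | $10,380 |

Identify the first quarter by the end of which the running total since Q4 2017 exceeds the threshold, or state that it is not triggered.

Through Q4 2017: $790
Through Q1 2018: $12,100
Through Q2 2018: $12,620
Through Q3 2018: $13,110
Through Q4 2018: $13,810
Through Q1 2019: $14,660
Through Q2 2019: $49,710
Through Q3 2019: $74,970
Through Q4 2019: $89,030
Through Q1 2020: $95,880 ← exceeds threshold

Q1 2020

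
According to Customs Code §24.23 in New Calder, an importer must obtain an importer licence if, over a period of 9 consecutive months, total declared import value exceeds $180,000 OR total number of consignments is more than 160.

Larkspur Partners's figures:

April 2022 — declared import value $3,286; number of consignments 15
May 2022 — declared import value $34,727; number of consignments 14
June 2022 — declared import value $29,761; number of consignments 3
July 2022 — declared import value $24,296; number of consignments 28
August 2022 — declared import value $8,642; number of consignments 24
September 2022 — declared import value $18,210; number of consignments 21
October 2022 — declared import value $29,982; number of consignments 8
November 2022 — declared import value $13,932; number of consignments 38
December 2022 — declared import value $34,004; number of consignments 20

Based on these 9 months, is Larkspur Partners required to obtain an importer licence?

Total declared import value: $3,286 + $34,727 + $29,761 + $24,296 + $8,642 + $18,210 + $29,982 + $13,932 + $34,004 = $196,840 (> $180,000).
Total number of consignments: 15 + 14 + 3 + 28 + 24 + 21 + 8 + 38 + 20 = 171 (> 160).
The test is 'or': at least one threshold is exceeded.

Yes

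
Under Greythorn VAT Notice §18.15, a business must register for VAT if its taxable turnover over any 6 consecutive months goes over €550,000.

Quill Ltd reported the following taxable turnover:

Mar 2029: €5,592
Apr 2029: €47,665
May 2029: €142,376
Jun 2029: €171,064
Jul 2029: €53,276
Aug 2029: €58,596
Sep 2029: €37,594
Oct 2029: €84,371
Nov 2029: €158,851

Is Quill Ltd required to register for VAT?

Yes

Mar 2029–Aug 2029: €5,592 + €47,665 + €142,376 + €171,064 + €53,276 + €58,596 = €478,569 (under)
Apr 2029–Sep 2029: €47,665 + €142,376 + €171,064 + €53,276 + €58,596 + €37,594 = €510,571 (under)
May 2029–Oct 2029: €142,376 + €171,064 + €53,276 + €58,596 + €37,594 + €84,371 = €547,277 (under)
Jun 2029–Nov 2029: €171,064 + €53,276 + €58,596 + €37,594 + €84,371 + €158,851 = €563,752 (over)
At least one window exceeds €550,000.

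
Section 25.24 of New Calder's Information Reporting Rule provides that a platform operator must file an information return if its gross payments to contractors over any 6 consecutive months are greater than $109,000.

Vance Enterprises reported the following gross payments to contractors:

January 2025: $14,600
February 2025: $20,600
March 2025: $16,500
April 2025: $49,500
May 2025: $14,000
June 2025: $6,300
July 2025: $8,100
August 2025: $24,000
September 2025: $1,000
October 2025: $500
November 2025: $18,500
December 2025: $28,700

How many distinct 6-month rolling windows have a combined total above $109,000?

3

January 2025–June 2025: $14,600 + $20,600 + $16,500 + $49,500 + $14,000 + $6,300 = $121,500 (over)
February 2025–July 2025: $20,600 + $16,500 + $49,500 + $14,000 + $6,300 + $8,100 = $115,000 (over)
March 2025–August 2025: $16,500 + $49,500 + $14,000 + $6,300 + $8,100 + $24,000 = $118,400 (over)
April 2025–September 2025: $49,500 + $14,000 + $6,300 + $8,100 + $24,000 + $1,000 = $102,900 (under)
May 2025–October 2025: $14,000 + $6,300 + $8,100 + $24,000 + $1,000 + $500 = $53,900 (under)
June 2025–November 2025: $6,300 + $8,100 + $24,000 + $1,000 + $500 + $18,500 = $58,400 (under)
July 2025–December 2025: $8,100 + $24,000 + $1,000 + $500 + $18,500 + $28,700 = $80,800 (under)
3 windows exceed the threshold.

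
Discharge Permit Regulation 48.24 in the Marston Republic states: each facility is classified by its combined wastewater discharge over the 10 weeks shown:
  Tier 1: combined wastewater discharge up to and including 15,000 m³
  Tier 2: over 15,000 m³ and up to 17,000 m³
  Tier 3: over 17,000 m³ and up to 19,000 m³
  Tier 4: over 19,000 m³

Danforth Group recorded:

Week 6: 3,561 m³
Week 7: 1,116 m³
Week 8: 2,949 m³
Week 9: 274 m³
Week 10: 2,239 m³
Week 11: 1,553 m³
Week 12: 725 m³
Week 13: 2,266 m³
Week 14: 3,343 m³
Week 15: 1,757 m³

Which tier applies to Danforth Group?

Combined wastewater discharge: 3,561 m³ + 1,116 m³ + 2,949 m³ + 274 m³ + 2,239 m³ + 1,553 m³ + 725 m³ + 2,266 m³ + 3,343 m³ + 1,757 m³ = 19,783 m³.
19,783 m³ > 19,000 m³, so Tier 4 applies.

Tier 4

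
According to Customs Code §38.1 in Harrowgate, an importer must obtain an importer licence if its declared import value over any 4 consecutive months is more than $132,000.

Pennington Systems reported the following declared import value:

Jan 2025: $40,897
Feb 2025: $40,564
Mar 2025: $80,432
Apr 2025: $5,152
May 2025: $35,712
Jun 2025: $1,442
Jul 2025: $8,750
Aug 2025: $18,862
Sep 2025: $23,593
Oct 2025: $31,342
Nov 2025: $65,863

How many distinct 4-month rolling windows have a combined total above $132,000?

3

Jan 2025–Apr 2025: $40,897 + $40,564 + $80,432 + $5,152 = $167,045 (over)
Feb 2025–May 2025: $40,564 + $80,432 + $5,152 + $35,712 = $161,860 (over)
Mar 2025–Jun 2025: $80,432 + $5,152 + $35,712 + $1,442 = $122,738 (under)
Apr 2025–Jul 2025: $5,152 + $35,712 + $1,442 + $8,750 = $51,056 (under)
May 2025–Aug 2025: $35,712 + $1,442 + $8,750 + $18,862 = $64,766 (under)
Jun 2025–Sep 2025: $1,442 + $8,750 + $18,862 + $23,593 = $52,647 (under)
Jul 2025–Oct 2025: $8,750 + $18,862 + $23,593 + $31,342 = $82,547 (under)
Aug 2025–Nov 2025: $18,862 + $23,593 + $31,342 + $65,863 = $139,660 (over)
3 windows exceed the threshold.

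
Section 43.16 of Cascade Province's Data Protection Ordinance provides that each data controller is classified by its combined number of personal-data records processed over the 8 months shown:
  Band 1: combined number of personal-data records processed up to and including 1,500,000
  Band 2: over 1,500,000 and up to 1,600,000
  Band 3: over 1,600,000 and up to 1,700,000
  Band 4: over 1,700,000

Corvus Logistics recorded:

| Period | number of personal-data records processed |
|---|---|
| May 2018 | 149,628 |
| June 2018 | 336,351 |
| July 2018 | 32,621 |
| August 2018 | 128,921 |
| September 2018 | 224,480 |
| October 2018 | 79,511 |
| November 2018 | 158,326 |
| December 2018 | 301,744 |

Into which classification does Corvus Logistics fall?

Band 1

Combined number of personal-data records processed: 149,628 + 336,351 + 32,621 + 128,921 + 224,480 + 79,511 + 158,326 + 301,744 = 1,411,582.
1,411,582 ≤ 1,500,000, so Band 1 applies.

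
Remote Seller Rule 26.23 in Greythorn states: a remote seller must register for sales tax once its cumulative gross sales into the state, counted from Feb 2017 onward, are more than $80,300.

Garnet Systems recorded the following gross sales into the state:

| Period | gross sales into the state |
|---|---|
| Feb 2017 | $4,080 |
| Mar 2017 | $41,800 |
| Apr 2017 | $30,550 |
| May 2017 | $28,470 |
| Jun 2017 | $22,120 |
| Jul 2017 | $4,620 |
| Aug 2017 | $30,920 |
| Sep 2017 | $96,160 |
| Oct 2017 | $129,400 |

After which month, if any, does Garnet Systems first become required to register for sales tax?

May 2017

Through Feb 2017: $4,080
Through Mar 2017: $45,880
Through Apr 2017: $76,430
Through May 2017: $104,900 ← exceeds threshold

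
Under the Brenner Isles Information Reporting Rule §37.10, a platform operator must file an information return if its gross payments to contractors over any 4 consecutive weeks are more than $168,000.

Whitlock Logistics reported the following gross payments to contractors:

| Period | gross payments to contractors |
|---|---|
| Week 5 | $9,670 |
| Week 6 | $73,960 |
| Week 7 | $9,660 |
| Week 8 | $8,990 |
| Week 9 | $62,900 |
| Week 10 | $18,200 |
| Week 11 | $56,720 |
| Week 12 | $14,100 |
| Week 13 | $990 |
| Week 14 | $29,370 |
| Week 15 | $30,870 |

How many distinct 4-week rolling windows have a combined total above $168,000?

0

Week 5–Week 8: $9,670 + $73,960 + $9,660 + $8,990 = $102,280 (under)
Week 6–Week 9: $73,960 + $9,660 + $8,990 + $62,900 = $155,510 (under)
Week 7–Week 10: $9,660 + $8,990 + $62,900 + $18,200 = $99,750 (under)
Week 8–Week 11: $8,990 + $62,900 + $18,200 + $56,720 = $146,810 (under)
Week 9–Week 12: $62,900 + $18,200 + $56,720 + $14,100 = $151,920 (under)
Week 10–Week 13: $18,200 + $56,720 + $14,100 + $990 = $90,010 (under)
Week 11–Week 14: $56,720 + $14,100 + $990 + $29,370 = $101,180 (under)
Week 12–Week 15: $14,100 + $990 + $29,370 + $30,870 = $75,330 (under)
0 windows exceed the threshold.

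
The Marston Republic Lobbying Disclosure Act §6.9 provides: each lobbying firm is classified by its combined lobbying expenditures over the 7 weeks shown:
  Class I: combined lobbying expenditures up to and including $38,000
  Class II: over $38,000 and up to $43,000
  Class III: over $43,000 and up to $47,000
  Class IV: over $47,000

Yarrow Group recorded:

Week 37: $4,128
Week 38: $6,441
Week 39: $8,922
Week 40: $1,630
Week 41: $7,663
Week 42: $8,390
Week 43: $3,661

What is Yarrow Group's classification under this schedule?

Combined lobbying expenditures: $4,128 + $6,441 + $8,922 + $1,630 + $7,663 + $8,390 + $3,661 = $40,835.
$38,000 < $40,835 ≤ $43,000, so Class II applies.

Class II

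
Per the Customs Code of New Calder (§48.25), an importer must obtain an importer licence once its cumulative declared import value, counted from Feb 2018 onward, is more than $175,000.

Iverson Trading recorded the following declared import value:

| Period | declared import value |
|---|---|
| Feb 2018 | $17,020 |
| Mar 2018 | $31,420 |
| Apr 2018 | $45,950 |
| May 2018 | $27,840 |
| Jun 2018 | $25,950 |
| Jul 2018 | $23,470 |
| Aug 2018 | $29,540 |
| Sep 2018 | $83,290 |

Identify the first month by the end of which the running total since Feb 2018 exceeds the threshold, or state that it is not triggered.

Aug 2018

Through Feb 2018: $17,020
Through Mar 2018: $48,440
Through Apr 2018: $94,390
Through May 2018: $122,230
Through Jun 2018: $148,180
Through Jul 2018: $171,650
Through Aug 2018: $201,190 ← exceeds threshold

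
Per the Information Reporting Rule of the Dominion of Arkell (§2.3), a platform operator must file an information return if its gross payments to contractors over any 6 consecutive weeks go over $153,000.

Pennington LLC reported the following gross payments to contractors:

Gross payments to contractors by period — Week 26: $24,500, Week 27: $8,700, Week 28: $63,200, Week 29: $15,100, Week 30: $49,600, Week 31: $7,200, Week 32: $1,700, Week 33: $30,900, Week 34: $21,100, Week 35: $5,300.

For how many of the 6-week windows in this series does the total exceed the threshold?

Week 26–Week 31: $24,500 + $8,700 + $63,200 + $15,100 + $49,600 + $7,200 = $168,300 (over)
Week 27–Week 32: $8,700 + $63,200 + $15,100 + $49,600 + $7,200 + $1,700 = $145,500 (under)
Week 28–Week 33: $63,200 + $15,100 + $49,600 + $7,200 + $1,700 + $30,900 = $167,700 (over)
Week 29–Week 34: $15,100 + $49,600 + $7,200 + $1,700 + $30,900 + $21,100 = $125,600 (under)
Week 30–Week 35: $49,600 + $7,200 + $1,700 + $30,900 + $21,100 + $5,300 = $115,800 (under)
2 windows exceed the threshold.

2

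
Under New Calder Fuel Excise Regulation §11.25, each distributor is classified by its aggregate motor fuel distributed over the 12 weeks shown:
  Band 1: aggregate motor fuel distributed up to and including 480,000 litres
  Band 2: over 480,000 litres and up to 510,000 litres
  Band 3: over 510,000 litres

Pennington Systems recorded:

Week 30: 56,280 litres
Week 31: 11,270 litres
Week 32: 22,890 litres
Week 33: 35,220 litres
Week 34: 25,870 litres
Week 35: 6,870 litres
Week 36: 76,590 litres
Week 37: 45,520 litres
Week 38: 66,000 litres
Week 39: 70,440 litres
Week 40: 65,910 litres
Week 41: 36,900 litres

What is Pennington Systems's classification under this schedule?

Band 3

Aggregate motor fuel distributed: 56,280 litres + 11,270 litres + 22,890 litres + 35,220 litres + 25,870 litres + 6,870 litres + 76,590 litres + 45,520 litres + 66,000 litres + 70,440 litres + 65,910 litres + 36,900 litres = 519,760 litres.
519,760 litres > 510,000 litres, so Band 3 applies.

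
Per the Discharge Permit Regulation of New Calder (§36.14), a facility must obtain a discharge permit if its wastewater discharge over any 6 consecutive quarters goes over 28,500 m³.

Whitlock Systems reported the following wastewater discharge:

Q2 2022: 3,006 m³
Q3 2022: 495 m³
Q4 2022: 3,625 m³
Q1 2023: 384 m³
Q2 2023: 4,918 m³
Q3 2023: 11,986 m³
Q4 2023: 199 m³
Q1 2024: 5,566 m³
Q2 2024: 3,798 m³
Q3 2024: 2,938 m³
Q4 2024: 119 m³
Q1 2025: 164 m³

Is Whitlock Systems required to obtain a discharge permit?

Yes

Q2 2022–Q3 2023: 3,006 m³ + 495 m³ + 3,625 m³ + 384 m³ + 4,918 m³ + 11,986 m³ = 24,414 m³ (under)
Q3 2022–Q4 2023: 495 m³ + 3,625 m³ + 384 m³ + 4,918 m³ + 11,986 m³ + 199 m³ = 21,607 m³ (under)
Q4 2022–Q1 2024: 3,625 m³ + 384 m³ + 4,918 m³ + 11,986 m³ + 199 m³ + 5,566 m³ = 26,678 m³ (under)
Q1 2023–Q2 2024: 384 m³ + 4,918 m³ + 11,986 m³ + 199 m³ + 5,566 m³ + 3,798 m³ = 26,851 m³ (under)
Q2 2023–Q3 2024: 4,918 m³ + 11,986 m³ + 199 m³ + 5,566 m³ + 3,798 m³ + 2,938 m³ = 29,405 m³ (over)
Q3 2023–Q4 2024: 11,986 m³ + 199 m³ + 5,566 m³ + 3,798 m³ + 2,938 m³ + 119 m³ = 24,606 m³ (under)
Q4 2023–Q1 2025: 199 m³ + 5,566 m³ + 3,798 m³ + 2,938 m³ + 119 m³ + 164 m³ = 12,784 m³ (under)
At least one window exceeds 28,500 m³.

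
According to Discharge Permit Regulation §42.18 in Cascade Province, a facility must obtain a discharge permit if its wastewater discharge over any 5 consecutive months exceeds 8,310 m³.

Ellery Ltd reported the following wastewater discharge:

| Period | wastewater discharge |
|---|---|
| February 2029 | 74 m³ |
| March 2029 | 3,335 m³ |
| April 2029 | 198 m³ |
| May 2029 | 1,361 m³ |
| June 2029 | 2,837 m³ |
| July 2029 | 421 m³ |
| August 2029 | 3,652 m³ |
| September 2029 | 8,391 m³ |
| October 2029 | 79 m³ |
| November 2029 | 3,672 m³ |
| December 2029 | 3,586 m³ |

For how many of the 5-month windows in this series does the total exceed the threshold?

5

February 2029–June 2029: 74 m³ + 3,335 m³ + 198 m³ + 1,361 m³ + 2,837 m³ = 7,805 m³ (under)
March 2029–July 2029: 3,335 m³ + 198 m³ + 1,361 m³ + 2,837 m³ + 421 m³ = 8,152 m³ (under)
April 2029–August 2029: 198 m³ + 1,361 m³ + 2,837 m³ + 421 m³ + 3,652 m³ = 8,469 m³ (over)
May 2029–September 2029: 1,361 m³ + 2,837 m³ + 421 m³ + 3,652 m³ + 8,391 m³ = 16,662 m³ (over)
June 2029–October 2029: 2,837 m³ + 421 m³ + 3,652 m³ + 8,391 m³ + 79 m³ = 15,380 m³ (over)
July 2029–November 2029: 421 m³ + 3,652 m³ + 8,391 m³ + 79 m³ + 3,672 m³ = 16,215 m³ (over)
August 2029–December 2029: 3,652 m³ + 8,391 m³ + 79 m³ + 3,672 m³ + 3,586 m³ = 19,380 m³ (over)
5 windows exceed the threshold.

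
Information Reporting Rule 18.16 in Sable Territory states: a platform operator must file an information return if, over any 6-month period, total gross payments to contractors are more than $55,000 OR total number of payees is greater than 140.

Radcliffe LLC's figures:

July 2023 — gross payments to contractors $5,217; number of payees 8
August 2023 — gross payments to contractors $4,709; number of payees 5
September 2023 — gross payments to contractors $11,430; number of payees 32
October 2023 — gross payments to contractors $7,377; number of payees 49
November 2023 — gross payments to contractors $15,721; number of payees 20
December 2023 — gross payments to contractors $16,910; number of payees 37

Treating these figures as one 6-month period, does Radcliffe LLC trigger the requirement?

Total gross payments to contractors: $5,217 + $4,709 + $11,430 + $7,377 + $15,721 + $16,910 = $61,364 (> $55,000).
Total number of payees: 8 + 5 + 32 + 49 + 20 + 37 = 151 (> 140).
The test is 'or': at least one threshold is exceeded.

Yes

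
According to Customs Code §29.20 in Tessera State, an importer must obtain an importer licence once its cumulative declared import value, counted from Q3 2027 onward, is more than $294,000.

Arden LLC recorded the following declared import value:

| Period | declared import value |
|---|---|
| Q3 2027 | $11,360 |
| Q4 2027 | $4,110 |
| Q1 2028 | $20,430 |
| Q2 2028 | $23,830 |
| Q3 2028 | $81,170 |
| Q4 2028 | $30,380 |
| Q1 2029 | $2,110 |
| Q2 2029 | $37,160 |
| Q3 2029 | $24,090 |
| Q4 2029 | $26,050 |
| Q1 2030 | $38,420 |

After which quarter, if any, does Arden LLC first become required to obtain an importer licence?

Through Q3 2027: $11,360
Through Q4 2027: $15,470
Through Q1 2028: $35,900
Through Q2 2028: $59,730
Through Q3 2028: $140,900
Through Q4 2028: $171,280
Through Q1 2029: $173,390
Through Q2 2029: $210,550
Through Q3 2029: $234,640
Through Q4 2029: $260,690
Through Q1 2030: $299,110 ← exceeds threshold

Q1 2030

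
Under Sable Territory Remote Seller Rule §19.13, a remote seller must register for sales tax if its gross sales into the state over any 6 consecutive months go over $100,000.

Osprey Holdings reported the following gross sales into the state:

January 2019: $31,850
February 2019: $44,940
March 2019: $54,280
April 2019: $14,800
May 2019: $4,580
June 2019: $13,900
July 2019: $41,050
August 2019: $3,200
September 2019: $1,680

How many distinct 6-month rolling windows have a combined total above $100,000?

3

January 2019–June 2019: $31,850 + $44,940 + $54,280 + $14,800 + $4,580 + $13,900 = $164,350 (over)
February 2019–July 2019: $44,940 + $54,280 + $14,800 + $4,580 + $13,900 + $41,050 = $173,550 (over)
March 2019–August 2019: $54,280 + $14,800 + $4,580 + $13,900 + $41,050 + $3,200 = $131,810 (over)
April 2019–September 2019: $14,800 + $4,580 + $13,900 + $41,050 + $3,200 + $1,680 = $79,210 (under)
3 windows exceed the threshold.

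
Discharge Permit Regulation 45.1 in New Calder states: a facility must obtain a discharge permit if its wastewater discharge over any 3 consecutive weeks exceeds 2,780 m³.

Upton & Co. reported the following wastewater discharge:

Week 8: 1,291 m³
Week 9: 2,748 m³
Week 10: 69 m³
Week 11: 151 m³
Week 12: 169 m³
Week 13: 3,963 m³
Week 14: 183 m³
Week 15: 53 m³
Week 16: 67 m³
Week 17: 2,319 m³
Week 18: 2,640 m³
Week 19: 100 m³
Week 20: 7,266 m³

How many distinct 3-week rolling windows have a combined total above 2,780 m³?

8

Week 8–Week 10: 1,291 m³ + 2,748 m³ + 69 m³ = 4,108 m³ (over)
Week 9–Week 11: 2,748 m³ + 69 m³ + 151 m³ = 2,968 m³ (over)
Week 10–Week 12: 69 m³ + 151 m³ + 169 m³ = 389 m³ (under)
Week 11–Week 13: 151 m³ + 169 m³ + 3,963 m³ = 4,283 m³ (over)
Week 12–Week 14: 169 m³ + 3,963 m³ + 183 m³ = 4,315 m³ (over)
Week 13–Week 15: 3,963 m³ + 183 m³ + 53 m³ = 4,199 m³ (over)
Week 14–Week 16: 183 m³ + 53 m³ + 67 m³ = 303 m³ (under)
Week 15–Week 17: 53 m³ + 67 m³ + 2,319 m³ = 2,439 m³ (under)
Week 16–Week 18: 67 m³ + 2,319 m³ + 2,640 m³ = 5,026 m³ (over)
Week 17–Week 19: 2,319 m³ + 2,640 m³ + 100 m³ = 5,059 m³ (over)
Week 18–Week 20: 2,640 m³ + 100 m³ + 7,266 m³ = 10,006 m³ (over)
8 windows exceed the threshold.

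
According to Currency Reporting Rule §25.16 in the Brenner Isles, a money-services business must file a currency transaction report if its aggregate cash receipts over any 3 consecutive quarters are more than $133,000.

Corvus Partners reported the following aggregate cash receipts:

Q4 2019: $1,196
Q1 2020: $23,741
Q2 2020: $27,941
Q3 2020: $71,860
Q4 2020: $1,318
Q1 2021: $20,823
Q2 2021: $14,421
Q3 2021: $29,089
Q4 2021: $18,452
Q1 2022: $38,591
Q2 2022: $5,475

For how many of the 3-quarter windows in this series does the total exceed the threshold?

0

Q4 2019–Q2 2020: $1,196 + $23,741 + $27,941 = $52,878 (under)
Q1 2020–Q3 2020: $23,741 + $27,941 + $71,860 = $123,542 (under)
Q2 2020–Q4 2020: $27,941 + $71,860 + $1,318 = $101,119 (under)
Q3 2020–Q1 2021: $71,860 + $1,318 + $20,823 = $94,001 (under)
Q4 2020–Q2 2021: $1,318 + $20,823 + $14,421 = $36,562 (under)
Q1 2021–Q3 2021: $20,823 + $14,421 + $29,089 = $64,333 (under)
Q2 2021–Q4 2021: $14,421 + $29,089 + $18,452 = $61,962 (under)
Q3 2021–Q1 2022: $29,089 + $18,452 + $38,591 = $86,132 (under)
Q4 2021–Q2 2022: $18,452 + $38,591 + $5,475 = $62,518 (under)
0 windows exceed the threshold.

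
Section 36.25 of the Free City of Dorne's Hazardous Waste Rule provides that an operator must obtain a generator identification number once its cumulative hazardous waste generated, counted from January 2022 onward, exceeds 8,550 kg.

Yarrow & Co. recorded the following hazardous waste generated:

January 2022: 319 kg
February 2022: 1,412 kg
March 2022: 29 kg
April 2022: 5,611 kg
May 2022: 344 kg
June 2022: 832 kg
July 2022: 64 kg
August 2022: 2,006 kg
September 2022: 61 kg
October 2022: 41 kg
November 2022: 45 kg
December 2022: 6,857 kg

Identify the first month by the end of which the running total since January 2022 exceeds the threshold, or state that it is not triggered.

July 2022

Through January 2022: 319 kg
Through February 2022: 1,731 kg
Through March 2022: 1,760 kg
Through April 2022: 7,371 kg
Through May 2022: 7,715 kg
Through June 2022: 8,547 kg
Through July 2022: 8,611 kg ← exceeds threshold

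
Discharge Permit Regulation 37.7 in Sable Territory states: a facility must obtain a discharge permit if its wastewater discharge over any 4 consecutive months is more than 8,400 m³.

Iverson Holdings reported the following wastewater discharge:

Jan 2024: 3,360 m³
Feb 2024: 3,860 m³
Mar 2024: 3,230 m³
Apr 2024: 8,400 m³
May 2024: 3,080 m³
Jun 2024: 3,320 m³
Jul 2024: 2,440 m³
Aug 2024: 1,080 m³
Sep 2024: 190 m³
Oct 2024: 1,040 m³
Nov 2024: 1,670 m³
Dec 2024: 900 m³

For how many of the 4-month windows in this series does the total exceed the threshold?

5

Jan 2024–Apr 2024: 3,360 m³ + 3,860 m³ + 3,230 m³ + 8,400 m³ = 18,850 m³ (over)
Feb 2024–May 2024: 3,860 m³ + 3,230 m³ + 8,400 m³ + 3,080 m³ = 18,570 m³ (over)
Mar 2024–Jun 2024: 3,230 m³ + 8,400 m³ + 3,080 m³ + 3,320 m³ = 18,030 m³ (over)
Apr 2024–Jul 2024: 8,400 m³ + 3,080 m³ + 3,320 m³ + 2,440 m³ = 17,240 m³ (over)
May 2024–Aug 2024: 3,080 m³ + 3,320 m³ + 2,440 m³ + 1,080 m³ = 9,920 m³ (over)
Jun 2024–Sep 2024: 3,320 m³ + 2,440 m³ + 1,080 m³ + 190 m³ = 7,030 m³ (under)
Jul 2024–Oct 2024: 2,440 m³ + 1,080 m³ + 190 m³ + 1,040 m³ = 4,750 m³ (under)
Aug 2024–Nov 2024: 1,080 m³ + 190 m³ + 1,040 m³ + 1,670 m³ = 3,980 m³ (under)
Sep 2024–Dec 2024: 190 m³ + 1,040 m³ + 1,670 m³ + 900 m³ = 3,800 m³ (under)
5 windows exceed the threshold.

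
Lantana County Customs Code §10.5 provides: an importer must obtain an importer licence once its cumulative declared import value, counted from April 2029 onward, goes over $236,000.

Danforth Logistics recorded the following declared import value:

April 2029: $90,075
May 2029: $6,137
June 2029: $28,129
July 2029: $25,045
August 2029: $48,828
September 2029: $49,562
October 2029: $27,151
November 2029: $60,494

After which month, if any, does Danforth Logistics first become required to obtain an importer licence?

Through April 2029: $90,075
Through May 2029: $96,212
Through June 2029: $124,341
Through July 2029: $149,386
Through August 2029: $198,214
Through September 2029: $247,776 ← exceeds threshold

September 2029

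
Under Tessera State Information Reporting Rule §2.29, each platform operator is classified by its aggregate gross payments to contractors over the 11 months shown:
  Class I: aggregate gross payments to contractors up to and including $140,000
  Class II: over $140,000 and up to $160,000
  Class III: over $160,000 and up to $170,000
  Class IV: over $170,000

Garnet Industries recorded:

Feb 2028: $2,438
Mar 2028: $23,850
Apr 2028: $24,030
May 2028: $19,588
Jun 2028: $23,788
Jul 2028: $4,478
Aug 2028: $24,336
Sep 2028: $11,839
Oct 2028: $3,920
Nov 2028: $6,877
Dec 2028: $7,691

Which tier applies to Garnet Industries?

Aggregate gross payments to contractors: $2,438 + $23,850 + $24,030 + $19,588 + $23,788 + $4,478 + $24,336 + $11,839 + $3,920 + $6,877 + $7,691 = $152,835.
$140,000 < $152,835 ≤ $160,000, so Class II applies.

Class II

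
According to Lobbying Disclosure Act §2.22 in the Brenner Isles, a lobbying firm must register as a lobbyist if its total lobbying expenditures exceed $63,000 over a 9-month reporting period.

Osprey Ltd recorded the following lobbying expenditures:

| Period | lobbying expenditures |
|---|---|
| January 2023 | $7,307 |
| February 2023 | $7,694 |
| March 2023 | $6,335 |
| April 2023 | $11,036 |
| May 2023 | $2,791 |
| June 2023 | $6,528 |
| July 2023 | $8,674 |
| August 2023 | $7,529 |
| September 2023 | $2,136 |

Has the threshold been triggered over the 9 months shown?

No

Total lobbying expenditures: $7,307 + $7,694 + $6,335 + $11,036 + $2,791 + $6,528 + $8,674 + $7,529 + $2,136 = $60,030.
$60,030 ≤ $63,000, so the threshold is not exceeded.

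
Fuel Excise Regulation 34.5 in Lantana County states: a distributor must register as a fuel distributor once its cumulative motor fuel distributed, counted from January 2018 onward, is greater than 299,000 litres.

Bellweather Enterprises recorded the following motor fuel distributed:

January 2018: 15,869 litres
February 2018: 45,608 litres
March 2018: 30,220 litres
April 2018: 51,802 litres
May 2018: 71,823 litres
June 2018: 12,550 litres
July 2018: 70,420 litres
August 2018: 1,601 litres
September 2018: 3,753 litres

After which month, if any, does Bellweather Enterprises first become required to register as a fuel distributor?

Through January 2018: 15,869 litres
Through February 2018: 61,477 litres
Through March 2018: 91,697 litres
Through April 2018: 143,499 litres
Through May 2018: 215,322 litres
Through June 2018: 227,872 litres
Through July 2018: 298,292 litres
Through August 2018: 299,893 litres ← exceeds threshold

August 2018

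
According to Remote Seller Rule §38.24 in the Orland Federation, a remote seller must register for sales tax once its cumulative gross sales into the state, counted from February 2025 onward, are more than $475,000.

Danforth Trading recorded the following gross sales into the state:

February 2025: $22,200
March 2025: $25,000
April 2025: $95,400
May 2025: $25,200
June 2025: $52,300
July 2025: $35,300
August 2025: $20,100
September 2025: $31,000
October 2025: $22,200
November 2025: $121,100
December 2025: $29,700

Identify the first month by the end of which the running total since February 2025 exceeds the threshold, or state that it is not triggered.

Through February 2025: $22,200
Through March 2025: $47,200
Through April 2025: $142,600
Through May 2025: $167,800
Through June 2025: $220,100
Through July 2025: $255,400
Through August 2025: $275,500
Through September 2025: $306,500
Through October 2025: $328,700
Through November 2025: $449,800
Through December 2025: $479,500 ← exceeds threshold

December 2025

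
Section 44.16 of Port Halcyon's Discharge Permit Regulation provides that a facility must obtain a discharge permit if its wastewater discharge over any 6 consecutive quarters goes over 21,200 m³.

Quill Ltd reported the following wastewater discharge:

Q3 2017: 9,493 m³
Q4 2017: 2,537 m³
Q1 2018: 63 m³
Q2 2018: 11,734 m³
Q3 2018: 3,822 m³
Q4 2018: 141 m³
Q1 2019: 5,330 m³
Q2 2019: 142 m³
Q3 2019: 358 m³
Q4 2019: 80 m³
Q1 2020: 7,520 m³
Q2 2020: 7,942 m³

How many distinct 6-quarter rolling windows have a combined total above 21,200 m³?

5

Q3 2017–Q4 2018: 9,493 m³ + 2,537 m³ + 63 m³ + 11,734 m³ + 3,822 m³ + 141 m³ = 27,790 m³ (over)
Q4 2017–Q1 2019: 2,537 m³ + 63 m³ + 11,734 m³ + 3,822 m³ + 141 m³ + 5,330 m³ = 23,627 m³ (over)
Q1 2018–Q2 2019: 63 m³ + 11,734 m³ + 3,822 m³ + 141 m³ + 5,330 m³ + 142 m³ = 21,232 m³ (over)
Q2 2018–Q3 2019: 11,734 m³ + 3,822 m³ + 141 m³ + 5,330 m³ + 142 m³ + 358 m³ = 21,527 m³ (over)
Q3 2018–Q4 2019: 3,822 m³ + 141 m³ + 5,330 m³ + 142 m³ + 358 m³ + 80 m³ = 9,873 m³ (under)
Q4 2018–Q1 2020: 141 m³ + 5,330 m³ + 142 m³ + 358 m³ + 80 m³ + 7,520 m³ = 13,571 m³ (under)
Q1 2019–Q2 2020: 5,330 m³ + 142 m³ + 358 m³ + 80 m³ + 7,520 m³ + 7,942 m³ = 21,372 m³ (over)
5 windows exceed the threshold.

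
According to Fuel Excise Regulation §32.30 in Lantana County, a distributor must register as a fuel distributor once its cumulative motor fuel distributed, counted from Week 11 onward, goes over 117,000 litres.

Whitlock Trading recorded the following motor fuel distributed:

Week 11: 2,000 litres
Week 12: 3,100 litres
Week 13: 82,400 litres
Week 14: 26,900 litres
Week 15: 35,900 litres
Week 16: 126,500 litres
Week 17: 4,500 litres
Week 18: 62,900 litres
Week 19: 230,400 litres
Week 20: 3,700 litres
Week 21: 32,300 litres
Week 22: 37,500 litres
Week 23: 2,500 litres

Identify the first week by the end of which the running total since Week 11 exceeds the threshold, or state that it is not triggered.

Through Week 11: 2,000 litres
Through Week 12: 5,100 litres
Through Week 13: 87,500 litres
Through Week 14: 114,400 litres
Through Week 15: 150,300 litres ← exceeds threshold

Week 15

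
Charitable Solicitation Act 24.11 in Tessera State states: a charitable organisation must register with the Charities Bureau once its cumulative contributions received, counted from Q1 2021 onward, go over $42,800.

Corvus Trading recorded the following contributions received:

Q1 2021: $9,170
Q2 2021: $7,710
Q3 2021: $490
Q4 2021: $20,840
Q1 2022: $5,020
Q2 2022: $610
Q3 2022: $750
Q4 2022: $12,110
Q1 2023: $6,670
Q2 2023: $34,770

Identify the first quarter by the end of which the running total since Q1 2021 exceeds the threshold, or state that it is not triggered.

Through Q1 2021: $9,170
Through Q2 2021: $16,880
Through Q3 2021: $17,370
Through Q4 2021: $38,210
Through Q1 2022: $43,230 ← exceeds threshold

Q1 2022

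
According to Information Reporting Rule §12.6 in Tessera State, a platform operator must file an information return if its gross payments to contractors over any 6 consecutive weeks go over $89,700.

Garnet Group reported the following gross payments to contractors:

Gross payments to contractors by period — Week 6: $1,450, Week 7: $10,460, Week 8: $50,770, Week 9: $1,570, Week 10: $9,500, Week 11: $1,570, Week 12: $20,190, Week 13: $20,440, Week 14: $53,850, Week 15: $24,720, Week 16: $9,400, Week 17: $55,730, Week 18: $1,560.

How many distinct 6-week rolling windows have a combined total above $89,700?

Week 6–Week 11: $1,450 + $10,460 + $50,770 + $1,570 + $9,500 + $1,570 = $75,320 (under)
Week 7–Week 12: $10,460 + $50,770 + $1,570 + $9,500 + $1,570 + $20,190 = $94,060 (over)
Week 8–Week 13: $50,770 + $1,570 + $9,500 + $1,570 + $20,190 + $20,440 = $104,040 (over)
Week 9–Week 14: $1,570 + $9,500 + $1,570 + $20,190 + $20,440 + $53,850 = $107,120 (over)
Week 10–Week 15: $9,500 + $1,570 + $20,190 + $20,440 + $53,850 + $24,720 = $130,270 (over)
Week 11–Week 16: $1,570 + $20,190 + $20,440 + $53,850 + $24,720 + $9,400 = $130,170 (over)
Week 12–Week 17: $20,190 + $20,440 + $53,850 + $24,720 + $9,400 + $55,730 = $184,330 (over)
Week 13–Week 18: $20,440 + $53,850 + $24,720 + $9,400 + $55,730 + $1,560 = $165,700 (over)
7 windows exceed the threshold.

7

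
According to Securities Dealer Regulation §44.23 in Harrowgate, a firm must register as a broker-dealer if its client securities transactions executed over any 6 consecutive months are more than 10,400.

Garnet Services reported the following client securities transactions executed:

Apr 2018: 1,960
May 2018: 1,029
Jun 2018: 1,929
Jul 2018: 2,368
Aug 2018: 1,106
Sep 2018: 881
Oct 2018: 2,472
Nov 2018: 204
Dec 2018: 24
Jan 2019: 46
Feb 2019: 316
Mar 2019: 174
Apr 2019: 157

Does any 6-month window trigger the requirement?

Apr 2018–Sep 2018: 1,960 + 1,029 + 1,929 + 2,368 + 1,106 + 881 = 9,273 (under)
May 2018–Oct 2018: 1,029 + 1,929 + 2,368 + 1,106 + 881 + 2,472 = 9,785 (under)
Jun 2018–Nov 2018: 1,929 + 2,368 + 1,106 + 881 + 2,472 + 204 = 8,960 (under)
Jul 2018–Dec 2018: 2,368 + 1,106 + 881 + 2,472 + 204 + 24 = 7,055 (under)
Aug 2018–Jan 2019: 1,106 + 881 + 2,472 + 204 + 24 + 46 = 4,733 (under)
Sep 2018–Feb 2019: 881 + 2,472 + 204 + 24 + 46 + 316 = 3,943 (under)
Oct 2018–Mar 2019: 2,472 + 204 + 24 + 46 + 316 + 174 = 3,236 (under)
Nov 2018–Apr 2019: 204 + 24 + 46 + 316 + 174 + 157 = 921 (under)
No window exceeds 10,400.

No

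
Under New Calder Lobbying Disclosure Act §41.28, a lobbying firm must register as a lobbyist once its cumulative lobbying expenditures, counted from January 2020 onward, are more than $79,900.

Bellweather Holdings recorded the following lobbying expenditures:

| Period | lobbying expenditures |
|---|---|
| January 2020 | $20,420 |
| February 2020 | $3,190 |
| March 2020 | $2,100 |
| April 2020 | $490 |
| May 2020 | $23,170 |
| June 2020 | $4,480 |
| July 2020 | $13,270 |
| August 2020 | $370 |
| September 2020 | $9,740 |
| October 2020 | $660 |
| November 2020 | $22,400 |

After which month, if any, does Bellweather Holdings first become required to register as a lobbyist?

Through January 2020: $20,420
Through February 2020: $23,610
Through March 2020: $25,710
Through April 2020: $26,200
Through May 2020: $49,370
Through June 2020: $53,850
Through July 2020: $67,120
Through August 2020: $67,490
Through September 2020: $77,230
Through October 2020: $77,890
Through November 2020: $100,290 ← exceeds threshold

November 2020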